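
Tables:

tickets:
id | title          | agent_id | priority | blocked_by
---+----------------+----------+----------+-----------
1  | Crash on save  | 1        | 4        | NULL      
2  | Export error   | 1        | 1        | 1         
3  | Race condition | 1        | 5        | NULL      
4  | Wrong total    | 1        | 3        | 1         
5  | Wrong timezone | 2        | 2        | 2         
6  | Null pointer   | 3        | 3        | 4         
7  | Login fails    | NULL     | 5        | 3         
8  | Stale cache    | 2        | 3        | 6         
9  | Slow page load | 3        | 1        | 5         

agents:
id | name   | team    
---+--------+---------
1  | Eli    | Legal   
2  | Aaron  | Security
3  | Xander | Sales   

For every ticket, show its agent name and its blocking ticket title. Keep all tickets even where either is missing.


Two LEFT JOINs from the same base table tickets: one to agents via agent_id, one to tickets itself via blocked_by. Both are LEFT so every ticket is preserved.
Match against agents:
  - ticket 1 (Crash on save): agent_id=1 -> matches Eli
  - ticket 2 (Export error): agent_id=1 -> matches Eli
  - ticket 3 (Race condition): agent_id=1 -> matches Eli
  - ticket 4 (Wrong total): agent_id=1 -> matches Eli
  - ticket 5 (Wrong timezone): agent_id=2 -> matches Aaron
  - ticket 6 (Null pointer): agent_id=3 -> matches Xander
  - ticket 7 (Login fails): agent_id=NULL, no match -> kept with NULL
  - ticket 8 (Stale cache): agent_id=2 -> matches Aaron
  - ticket 9 (Slow page load): agent_id=3 -> matches Xander
Match against tickets (self):
  - ticket 1 (Crash on save): blocked_by=NULL -> NULL
  - ticket 2 (Export error): blocked_by=1 -> Crash on save
  - ticket 3 (Race condition): blocked_by=NULL -> NULL
  - ticket 4 (Wrong total): blocked_by=1 -> Crash on save
  - ticket 5 (Wrong timezone): blocked_by=2 -> Export error
  - ticket 6 (Null pointer): blocked_by=4 -> Wrong total
  - ticket 7 (Login fails): blocked_by=3 -> Race condition
  - ticket 8 (Stale cache): blocked_by=6 -> Null pointer
  - ticket 9 (Slow page load): blocked_by=5 -> Wrong timezone

SQL:
SELECT a.title, b.name AS agent, c.title AS blocked_by
FROM tickets a
LEFT JOIN agents b ON a.agent_id = b.id
LEFT JOIN tickets c ON a.blocked_by = c.id

Result:
title          | agent  | blocked_by    
---------------+--------+---------------
Crash on save  | Eli    | NULL          
Export error   | Eli    | Crash on save 
Race condition | Eli    | NULL          
Wrong total    | Eli    | Crash on save 
Wrong timezone | Aaron  | Export error  
Null pointer   | Xander | Wrong total   
Login fails    | NULL   | Race condition
Stale cache    | Aaron  | Null pointer  
Slow page load | Xander | Wrong timezone


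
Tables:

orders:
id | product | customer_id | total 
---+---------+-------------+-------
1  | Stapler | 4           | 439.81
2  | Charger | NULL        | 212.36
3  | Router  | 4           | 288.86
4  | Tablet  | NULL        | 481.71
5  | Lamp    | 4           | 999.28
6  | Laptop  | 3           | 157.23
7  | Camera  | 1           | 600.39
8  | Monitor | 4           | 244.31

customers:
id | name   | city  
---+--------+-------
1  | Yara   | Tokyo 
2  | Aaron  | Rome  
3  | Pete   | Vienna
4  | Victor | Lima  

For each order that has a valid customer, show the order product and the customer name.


INNER JOIN keeps only orders rows whose customer_id matches an id in customers. Walk through each order:
  - order 1 (Stapler): customer_id=4 -> matches Victor
  - order 2 (Charger): customer_id=NULL, no match -> dropped
  - order 3 (Router): customer_id=4 -> matches Victor
  - order 4 (Tablet): customer_id=NULL, no match -> dropped
  - order 5 (Lamp): customer_id=4 -> matches Victor
  - order 6 (Laptop): customer_id=3 -> matches Pete
  - order 7 (Camera): customer_id=1 -> matches Yara
  - order 8 (Monitor): customer_id=4 -> matches Victor
So 2 of 8 rows are dropped.

SQL:
SELECT a.product, b.name AS customer
FROM orders a
INNER JOIN customers b ON a.customer_id = b.id

Result:
product | customer
--------+---------
Stapler | Victor  
Router  | Victor  
Lamp    | Victor  
Laptop  | Pete    
Camera  | Yara    
Monitor | Victor  


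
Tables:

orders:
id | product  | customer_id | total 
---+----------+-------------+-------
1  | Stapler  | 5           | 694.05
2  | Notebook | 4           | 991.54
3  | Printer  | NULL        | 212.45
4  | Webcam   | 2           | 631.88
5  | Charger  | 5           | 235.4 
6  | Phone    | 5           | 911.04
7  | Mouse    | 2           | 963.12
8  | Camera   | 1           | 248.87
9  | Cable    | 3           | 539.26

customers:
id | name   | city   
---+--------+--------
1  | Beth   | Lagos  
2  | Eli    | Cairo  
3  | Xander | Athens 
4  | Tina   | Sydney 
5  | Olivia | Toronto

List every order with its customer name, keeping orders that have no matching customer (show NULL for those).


LEFT JOIN keeps every row from orders (the left table); where customer_id has no match in customers, the customer columns become NULL. Walk through each order:
  - order 1 (Stapler): customer_id=5 -> matches Olivia
  - order 2 (Notebook): customer_id=4 -> matches Tina
  - order 3 (Printer): customer_id=NULL, no match -> kept with NULL
  - order 4 (Webcam): customer_id=2 -> matches Eli
  - order 5 (Charger): customer_id=5 -> matches Olivia
  - order 6 (Phone): customer_id=5 -> matches Olivia
  - order 7 (Mouse): customer_id=2 -> matches Eli
  - order 8 (Camera): customer_id=1 -> matches Beth
  - order 9 (Cable): customer_id=3 -> matches Xander
All 9 rows appear; 1 has NULL customer.

SQL:
SELECT a.product, b.name AS customer
FROM orders a
LEFT JOIN customers b ON a.customer_id = b.id

Result:
product  | customer
---------+---------
Stapler  | Olivia  
Notebook | Tina    
Printer  | NULL    
Webcam   | Eli     
Charger  | Olivia  
Phone    | Olivia  
Mouse    | Eli     
Camera   | Beth    
Cable    | Xander  


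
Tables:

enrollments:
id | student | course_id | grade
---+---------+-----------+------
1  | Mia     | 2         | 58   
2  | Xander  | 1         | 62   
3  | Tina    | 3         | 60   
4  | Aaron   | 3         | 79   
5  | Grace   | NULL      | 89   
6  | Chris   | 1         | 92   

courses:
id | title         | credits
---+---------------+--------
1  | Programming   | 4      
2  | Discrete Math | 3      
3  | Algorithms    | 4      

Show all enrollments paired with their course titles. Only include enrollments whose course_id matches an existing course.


INNER JOIN keeps only enrollments rows whose course_id matches an id in courses. Walk through each enrollment:
  - enrollment 1 (Mia): course_id=2 -> matches Discrete Math
  - enrollment 2 (Xander): course_id=1 -> matches Programming
  - enrollment 3 (Tina): course_id=3 -> matches Algorithms
  - enrollment 4 (Aaron): course_id=3 -> matches Algorithms
  - enrollment 5 (Grace): course_id=NULL, no match -> dropped
  - enrollment 6 (Chris): course_id=1 -> matches Programming
So 1 of 6 rows is dropped.

SQL:
SELECT a.student, b.title AS course
FROM enrollments a
INNER JOIN courses b ON a.course_id = b.id

Result:
student | course       
--------+--------------
Mia     | Discrete Math
Xander  | Programming  
Tina    | Algorithms   
Aaron   | Algorithms   
Chris   | Programming  


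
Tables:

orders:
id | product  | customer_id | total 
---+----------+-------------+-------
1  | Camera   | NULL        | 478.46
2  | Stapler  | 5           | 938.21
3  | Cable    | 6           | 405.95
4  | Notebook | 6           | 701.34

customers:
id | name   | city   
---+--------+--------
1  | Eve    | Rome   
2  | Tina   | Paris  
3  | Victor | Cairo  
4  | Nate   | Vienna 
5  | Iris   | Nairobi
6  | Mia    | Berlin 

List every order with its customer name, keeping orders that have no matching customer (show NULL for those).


LEFT JOIN keeps every row from orders (the left table); where customer_id has no match in customers, the customer columns become NULL. Walk through each order:
  - order 1 (Camera): customer_id=NULL, no match -> kept with NULL
  - order 2 (Stapler): customer_id=5 -> matches Iris
  - order 3 (Cable): customer_id=6 -> matches Mia
  - order 4 (Notebook): customer_id=6 -> matches Mia
All 4 rows appear; 1 has NULL customer.

SQL:
SELECT a.product, b.name AS customer
FROM orders a
LEFT JOIN customers b ON a.customer_id = b.id

Result:
product  | customer
---------+---------
Camera   | NULL    
Stapler  | Iris    
Cable    | Mia     
Notebook | Mia     


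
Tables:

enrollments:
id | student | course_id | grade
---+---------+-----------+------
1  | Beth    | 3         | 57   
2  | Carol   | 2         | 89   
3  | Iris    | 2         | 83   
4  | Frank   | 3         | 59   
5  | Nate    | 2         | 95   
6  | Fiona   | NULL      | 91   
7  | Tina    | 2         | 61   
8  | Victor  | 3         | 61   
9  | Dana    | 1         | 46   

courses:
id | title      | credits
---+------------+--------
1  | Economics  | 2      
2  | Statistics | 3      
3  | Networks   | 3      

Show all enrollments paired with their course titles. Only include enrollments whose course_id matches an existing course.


INNER JOIN keeps only enrollments rows whose course_id matches an id in courses. Walk through each enrollment:
  - enrollment 1 (Beth): course_id=3 -> matches Networks
  - enrollment 2 (Carol): course_id=2 -> matches Statistics
  - enrollment 3 (Iris): course_id=2 -> matches Statistics
  - enrollment 4 (Frank): course_id=3 -> matches Networks
  - enrollment 5 (Nate): course_id=2 -> matches Statistics
  - enrollment 6 (Fiona): course_id=NULL, no match -> dropped
  - enrollment 7 (Tina): course_id=2 -> matches Statistics
  - enrollment 8 (Victor): course_id=3 -> matches Networks
  - enrollment 9 (Dana): course_id=1 -> matches Economics
So 1 of 9 rows is dropped.

SQL:
SELECT a.student, b.title AS course
FROM enrollments a
INNER JOIN courses b ON a.course_id = b.id

Result:
student | course    
--------+-----------
Beth    | Networks  
Carol   | Statistics
Iris    | Statistics
Frank   | Networks  
Nate    | Statistics
Tina    | Statistics
Victor  | Networks  
Dana    | Economics 


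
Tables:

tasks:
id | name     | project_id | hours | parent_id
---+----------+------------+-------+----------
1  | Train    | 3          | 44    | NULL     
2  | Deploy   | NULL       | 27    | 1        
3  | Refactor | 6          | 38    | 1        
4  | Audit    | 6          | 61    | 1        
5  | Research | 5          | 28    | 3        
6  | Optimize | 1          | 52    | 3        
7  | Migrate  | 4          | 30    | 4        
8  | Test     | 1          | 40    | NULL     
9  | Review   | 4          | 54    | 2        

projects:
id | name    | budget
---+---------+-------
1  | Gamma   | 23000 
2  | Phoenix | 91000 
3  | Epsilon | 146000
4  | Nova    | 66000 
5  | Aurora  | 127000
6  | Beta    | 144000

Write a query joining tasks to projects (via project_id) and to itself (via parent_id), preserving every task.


Two LEFT JOINs from the same base table tasks: one to projects via project_id, one to tasks itself via parent_id. Both are LEFT so every task is preserved.
Match against projects:
  - task 1 (Train): project_id=3 -> matches Epsilon
  - task 2 (Deploy): project_id=NULL, no match -> kept with NULL
  - task 3 (Refactor): project_id=6 -> matches Beta
  - task 4 (Audit): project_id=6 -> matches Beta
  - task 5 (Research): project_id=5 -> matches Aurora
  - task 6 (Optimize): project_id=1 -> matches Gamma
  - task 7 (Migrate): project_id=4 -> matches Nova
  - task 8 (Test): project_id=1 -> matches Gamma
  - task 9 (Review): project_id=4 -> matches Nova
Match against tasks (self):
  - task 1 (Train): parent_id=NULL -> NULL
  - task 2 (Deploy): parent_id=1 -> Train
  - task 3 (Refactor): parent_id=1 -> Train
  - task 4 (Audit): parent_id=1 -> Train
  - task 5 (Research): parent_id=3 -> Refactor
  - task 6 (Optimize): parent_id=3 -> Refactor
  - task 7 (Migrate): parent_id=4 -> Audit
  - task 8 (Test): parent_id=NULL -> NULL
  - task 9 (Review): parent_id=2 -> Deploy

SQL:
SELECT a.name, b.name AS project, c.name AS parent
FROM tasks a
LEFT JOIN projects b ON a.project_id = b.id
LEFT JOIN tasks c ON a.parent_id = c.id

Result:
name     | project | parent  
---------+---------+---------
Train    | Epsilon | NULL    
Deploy   | NULL    | Train   
Refactor | Beta    | Train   
Audit    | Beta    | Train   
Research | Aurora  | Refactor
Optimize | Gamma   | Refactor
Migrate  | Nova    | Audit   
Test     | Gamma   | NULL    
Review   | Nova    | Deploy  


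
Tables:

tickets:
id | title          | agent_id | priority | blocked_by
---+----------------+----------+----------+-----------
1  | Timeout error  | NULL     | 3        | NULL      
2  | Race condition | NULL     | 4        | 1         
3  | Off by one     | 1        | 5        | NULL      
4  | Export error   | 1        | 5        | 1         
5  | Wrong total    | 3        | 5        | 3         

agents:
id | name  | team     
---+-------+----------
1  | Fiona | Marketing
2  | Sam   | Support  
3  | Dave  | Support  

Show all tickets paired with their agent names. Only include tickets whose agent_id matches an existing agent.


INNER JOIN keeps only tickets rows whose agent_id matches an id in agents. Walk through each ticket:
  - ticket 1 (Timeout error): agent_id=NULL, no match -> dropped
  - ticket 2 (Race condition): agent_id=NULL, no match -> dropped
  - ticket 3 (Off by one): agent_id=1 -> matches Fiona
  - ticket 4 (Export error): agent_id=1 -> matches Fiona
  - ticket 5 (Wrong total): agent_id=3 -> matches Dave
So 2 of 5 rows are dropped.

SQL:
SELECT a.title, b.name AS agent
FROM tickets a
INNER JOIN agents b ON a.agent_id = b.id

Result:
title        | agent
-------------+------
Off by one   | Fiona
Export error | Fiona
Wrong total  | Dave 


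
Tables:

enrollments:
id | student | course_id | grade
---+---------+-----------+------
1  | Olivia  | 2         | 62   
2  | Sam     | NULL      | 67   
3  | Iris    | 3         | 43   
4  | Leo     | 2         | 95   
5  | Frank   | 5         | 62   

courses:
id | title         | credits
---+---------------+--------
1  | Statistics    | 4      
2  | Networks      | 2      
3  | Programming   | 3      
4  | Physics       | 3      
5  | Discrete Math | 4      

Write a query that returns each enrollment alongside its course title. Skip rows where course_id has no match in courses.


INNER JOIN keeps only enrollments rows whose course_id matches an id in courses. Walk through each enrollment:
  - enrollment 1 (Olivia): course_id=2 -> matches Networks
  - enrollment 2 (Sam): course_id=NULL, no match -> dropped
  - enrollment 3 (Iris): course_id=3 -> matches Programming
  - enrollment 4 (Leo): course_id=2 -> matches Networks
  - enrollment 5 (Frank): course_id=5 -> matches Discrete Math
So 1 of 5 rows is dropped.

SQL:
SELECT a.student, b.title AS course
FROM enrollments a
INNER JOIN courses b ON a.course_id = b.id

Result:
student | course       
--------+--------------
Olivia  | Networks     
Iris    | Programming  
Leo     | Networks     
Frank   | Discrete Math


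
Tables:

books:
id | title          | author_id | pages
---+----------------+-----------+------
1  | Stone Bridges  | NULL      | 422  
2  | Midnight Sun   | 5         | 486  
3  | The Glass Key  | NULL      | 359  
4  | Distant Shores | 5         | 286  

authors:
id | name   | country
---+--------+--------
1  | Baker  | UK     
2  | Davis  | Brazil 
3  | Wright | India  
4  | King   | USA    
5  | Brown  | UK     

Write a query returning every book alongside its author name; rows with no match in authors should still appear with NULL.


LEFT JOIN keeps every row from books (the left table); where author_id has no match in authors, the author columns become NULL. Walk through each book:
  - book 1 (Stone Bridges): author_id=NULL, no match -> kept with NULL
  - book 2 (Midnight Sun): author_id=5 -> matches Brown
  - book 3 (The Glass Key): author_id=NULL, no match -> kept with NULL
  - book 4 (Distant Shores): author_id=5 -> matches Brown
All 4 rows appear; 2 have NULL author.

SQL:
SELECT a.title, b.name AS author
FROM books a
LEFT JOIN authors b ON a.author_id = b.id

Result:
title          | author
---------------+-------
Stone Bridges  | NULL  
Midnight Sun   | Brown 
The Glass Key  | NULL  
Distant Shores | Brown 


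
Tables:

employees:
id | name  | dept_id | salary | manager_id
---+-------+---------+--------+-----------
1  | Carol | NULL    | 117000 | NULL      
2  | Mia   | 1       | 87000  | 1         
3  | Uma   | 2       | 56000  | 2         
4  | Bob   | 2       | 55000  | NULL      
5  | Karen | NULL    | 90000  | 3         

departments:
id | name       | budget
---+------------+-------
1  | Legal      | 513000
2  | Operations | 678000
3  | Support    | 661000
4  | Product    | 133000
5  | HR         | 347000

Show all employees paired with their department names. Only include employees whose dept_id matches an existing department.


INNER JOIN keeps only employees rows whose dept_id matches an id in departments. Walk through each employee:
  - employee 1 (Carol): dept_id=NULL, no match -> dropped
  - employee 2 (Mia): dept_id=1 -> matches Legal
  - employee 3 (Uma): dept_id=2 -> matches Operations
  - employee 4 (Bob): dept_id=2 -> matches Operations
  - employee 5 (Karen): dept_id=NULL, no match -> dropped
So 2 of 5 rows are dropped.

SQL:
SELECT a.name, b.name AS department
FROM employees a
INNER JOIN departments b ON a.dept_id = b.id

Result:
name | department
-----+-----------
Mia  | Legal     
Uma  | Operations
Bob  | Operations


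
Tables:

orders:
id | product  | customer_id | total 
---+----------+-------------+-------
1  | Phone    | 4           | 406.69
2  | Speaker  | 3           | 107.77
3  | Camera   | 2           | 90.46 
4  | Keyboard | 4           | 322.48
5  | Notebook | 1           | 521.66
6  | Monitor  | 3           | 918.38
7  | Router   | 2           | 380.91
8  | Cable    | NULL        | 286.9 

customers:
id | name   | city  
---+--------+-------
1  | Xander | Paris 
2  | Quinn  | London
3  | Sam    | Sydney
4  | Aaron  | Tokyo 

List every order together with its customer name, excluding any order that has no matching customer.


INNER JOIN keeps only orders rows whose customer_id matches an id in customers. Walk through each order:
  - order 1 (Phone): customer_id=4 -> matches Aaron
  - order 2 (Speaker): customer_id=3 -> matches Sam
  - order 3 (Camera): customer_id=2 -> matches Quinn
  - order 4 (Keyboard): customer_id=4 -> matches Aaron
  - order 5 (Notebook): customer_id=1 -> matches Xander
  - order 6 (Monitor): customer_id=3 -> matches Sam
  - order 7 (Router): customer_id=2 -> matches Quinn
  - order 8 (Cable): customer_id=NULL, no match -> dropped
So 1 of 8 rows is dropped.

SQL:
SELECT a.product, b.name AS customer
FROM orders a
INNER JOIN customers b ON a.customer_id = b.id

Result:
product  | customer
---------+---------
Phone    | Aaron   
Speaker  | Sam     
Camera   | Quinn   
Keyboard | Aaron   
Notebook | Xander  
Monitor  | Sam     
Router   | Quinn   


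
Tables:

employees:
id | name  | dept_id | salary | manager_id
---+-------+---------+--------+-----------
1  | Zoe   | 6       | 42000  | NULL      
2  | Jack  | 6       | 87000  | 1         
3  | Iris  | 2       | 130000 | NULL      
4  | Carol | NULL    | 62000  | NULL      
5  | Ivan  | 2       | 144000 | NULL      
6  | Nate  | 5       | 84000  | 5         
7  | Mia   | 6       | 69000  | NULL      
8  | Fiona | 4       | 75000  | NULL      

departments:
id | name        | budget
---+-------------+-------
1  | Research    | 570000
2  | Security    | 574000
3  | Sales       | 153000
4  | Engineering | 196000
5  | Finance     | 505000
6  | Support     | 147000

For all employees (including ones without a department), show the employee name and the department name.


LEFT JOIN keeps every row from employees (the left table); where dept_id has no match in departments, the department columns become NULL. Walk through each employee:
  - employee 1 (Zoe): dept_id=6 -> matches Support
  - employee 2 (Jack): dept_id=6 -> matches Support
  - employee 3 (Iris): dept_id=2 -> matches Security
  - employee 4 (Carol): dept_id=NULL, no match -> kept with NULL
  - employee 5 (Ivan): dept_id=2 -> matches Security
  - employee 6 (Nate): dept_id=5 -> matches Finance
  - employee 7 (Mia): dept_id=6 -> matches Support
  - employee 8 (Fiona): dept_id=4 -> matches Engineering
All 8 rows appear; 1 has NULL department.

SQL:
SELECT a.name, b.name AS department
FROM employees a
LEFT JOIN departments b ON a.dept_id = b.id

Result:
name  | department 
------+------------
Zoe   | Support    
Jack  | Support    
Iris  | Security   
Carol | NULL       
Ivan  | Security   
Nate  | Finance    
Mia   | Support    
Fiona | Engineering


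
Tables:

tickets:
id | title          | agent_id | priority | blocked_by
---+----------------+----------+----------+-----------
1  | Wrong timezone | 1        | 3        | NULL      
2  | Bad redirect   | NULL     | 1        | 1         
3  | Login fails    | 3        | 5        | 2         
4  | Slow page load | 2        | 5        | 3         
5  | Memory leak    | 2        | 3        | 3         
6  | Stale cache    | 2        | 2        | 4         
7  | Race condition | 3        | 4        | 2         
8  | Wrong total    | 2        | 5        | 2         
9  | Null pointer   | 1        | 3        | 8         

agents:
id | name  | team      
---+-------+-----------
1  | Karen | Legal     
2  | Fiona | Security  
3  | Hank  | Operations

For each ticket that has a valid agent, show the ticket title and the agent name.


INNER JOIN keeps only tickets rows whose agent_id matches an id in agents. Walk through each ticket:
  - ticket 1 (Wrong timezone): agent_id=1 -> matches Karen
  - ticket 2 (Bad redirect): agent_id=NULL, no match -> dropped
  - ticket 3 (Login fails): agent_id=3 -> matches Hank
  - ticket 4 (Slow page load): agent_id=2 -> matches Fiona
  - ticket 5 (Memory leak): agent_id=2 -> matches Fiona
  - ticket 6 (Stale cache): agent_id=2 -> matches Fiona
  - ticket 7 (Race condition): agent_id=3 -> matches Hank
  - ticket 8 (Wrong total): agent_id=2 -> matches Fiona
  - ticket 9 (Null pointer): agent_id=1 -> matches Karen
So 1 of 9 rows is dropped.

SQL:
SELECT a.title, b.name AS agent
FROM tickets a
INNER JOIN agents b ON a.agent_id = b.id

Result:
title          | agent
---------------+------
Wrong timezone | Karen
Login fails    | Hank 
Slow page load | Fiona
Memory leak    | Fiona
Stale cache    | Fiona
Race condition | Hank 
Wrong total    | Fiona
Null pointer   | Karen


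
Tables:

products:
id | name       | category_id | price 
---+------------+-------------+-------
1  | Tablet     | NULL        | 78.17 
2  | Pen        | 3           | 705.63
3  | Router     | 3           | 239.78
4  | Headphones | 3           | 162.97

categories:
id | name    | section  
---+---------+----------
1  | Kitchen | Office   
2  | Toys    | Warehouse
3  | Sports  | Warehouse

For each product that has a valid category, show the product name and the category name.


INNER JOIN keeps only products rows whose category_id matches an id in categories. Walk through each product:
  - product 1 (Tablet): category_id=NULL, no match -> dropped
  - product 2 (Pen): category_id=3 -> matches Sports
  - product 3 (Router): category_id=3 -> matches Sports
  - product 4 (Headphones): category_id=3 -> matches Sports
So 1 of 4 rows is dropped.

SQL:
SELECT a.name, b.name AS category
FROM products a
INNER JOIN categories b ON a.category_id = b.id

Result:
name       | category
-----------+---------
Pen        | Sports  
Router     | Sports  
Headphones | Sports  


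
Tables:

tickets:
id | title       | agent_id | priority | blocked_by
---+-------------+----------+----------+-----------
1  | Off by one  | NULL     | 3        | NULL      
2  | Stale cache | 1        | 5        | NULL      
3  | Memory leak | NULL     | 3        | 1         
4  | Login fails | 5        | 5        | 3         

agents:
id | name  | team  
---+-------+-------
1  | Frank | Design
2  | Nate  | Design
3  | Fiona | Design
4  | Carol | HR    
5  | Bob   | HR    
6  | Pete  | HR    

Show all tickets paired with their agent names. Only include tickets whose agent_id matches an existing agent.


INNER JOIN keeps only tickets rows whose agent_id matches an id in agents. Walk through each ticket:
  - ticket 1 (Off by one): agent_id=NULL, no match -> dropped
  - ticket 2 (Stale cache): agent_id=1 -> matches Frank
  - ticket 3 (Memory leak): agent_id=NULL, no match -> dropped
  - ticket 4 (Login fails): agent_id=5 -> matches Bob
So 2 of 4 rows are dropped.

SQL:
SELECT a.title, b.name AS agent
FROM tickets a
INNER JOIN agents b ON a.agent_id = b.id

Result:
title       | agent
------------+------
Stale cache | Frank
Login fails | Bob  


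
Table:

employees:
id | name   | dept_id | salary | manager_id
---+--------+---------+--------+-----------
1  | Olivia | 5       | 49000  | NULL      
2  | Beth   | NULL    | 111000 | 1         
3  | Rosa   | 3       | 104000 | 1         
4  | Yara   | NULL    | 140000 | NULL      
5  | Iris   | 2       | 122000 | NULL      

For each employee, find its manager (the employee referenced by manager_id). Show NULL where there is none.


This is a self-join: employees is joined to a second copy of itself, matching each row's manager_id to another row's id. Use LEFT JOIN so rows with manager_id=NULL are kept.
  - employee 1 (Olivia): manager_id=NULL -> NULL
  - employee 2 (Beth): manager_id=1 -> Olivia
  - employee 3 (Rosa): manager_id=1 -> Olivia
  - employee 4 (Yara): manager_id=NULL -> NULL
  - employee 5 (Iris): manager_id=NULL -> NULL

SQL:
SELECT a.name AS item, b.name AS manager
FROM employees a
LEFT JOIN employees b ON a.manager_id = b.id

Result:
item   | manager
-------+--------
Olivia | NULL   
Beth   | Olivia 
Rosa   | Olivia 
Yara   | NULL   
Iris   | NULL   


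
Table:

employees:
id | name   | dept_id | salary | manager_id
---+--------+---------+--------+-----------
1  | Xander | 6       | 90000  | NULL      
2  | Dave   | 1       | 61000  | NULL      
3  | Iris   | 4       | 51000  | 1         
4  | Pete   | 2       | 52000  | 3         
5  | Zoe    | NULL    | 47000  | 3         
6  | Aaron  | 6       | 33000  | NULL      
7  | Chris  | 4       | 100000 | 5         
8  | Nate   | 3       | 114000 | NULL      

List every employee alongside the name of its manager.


This is a self-join: employees is joined to a second copy of itself, matching each row's manager_id to another row's id. Use LEFT JOIN so rows with manager_id=NULL are kept.
  - employee 1 (Xander): manager_id=NULL -> NULL
  - employee 2 (Dave): manager_id=NULL -> NULL
  - employee 3 (Iris): manager_id=1 -> Xander
  - employee 4 (Pete): manager_id=3 -> Iris
  - employee 5 (Zoe): manager_id=3 -> Iris
  - employee 6 (Aaron): manager_id=NULL -> NULL
  - employee 7 (Chris): manager_id=5 -> Zoe
  - employee 8 (Nate): manager_id=NULL -> NULL

SQL:
SELECT a.name AS item, b.name AS manager
FROM employees a
LEFT JOIN employees b ON a.manager_id = b.id

Result:
item   | manager
-------+--------
Xander | NULL   
Dave   | NULL   
Iris   | Xander 
Pete   | Iris   
Zoe    | Iris   
Aaron  | NULL   
Chris  | Zoe    
Nate   | NULL   


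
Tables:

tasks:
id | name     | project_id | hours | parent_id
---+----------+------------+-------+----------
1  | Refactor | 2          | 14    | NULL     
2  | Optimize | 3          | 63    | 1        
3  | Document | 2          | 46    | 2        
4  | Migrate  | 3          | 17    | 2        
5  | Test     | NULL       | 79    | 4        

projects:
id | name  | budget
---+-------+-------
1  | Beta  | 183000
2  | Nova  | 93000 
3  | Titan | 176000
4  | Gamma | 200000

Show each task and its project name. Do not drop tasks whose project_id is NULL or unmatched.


LEFT JOIN keeps every row from tasks (the left table); where project_id has no match in projects, the project columns become NULL. Walk through each task:
  - task 1 (Refactor): project_id=2 -> matches Nova
  - task 2 (Optimize): project_id=3 -> matches Titan
  - task 3 (Document): project_id=2 -> matches Nova
  - task 4 (Migrate): project_id=3 -> matches Titan
  - task 5 (Test): project_id=NULL, no match -> kept with NULL
All 5 rows appear; 1 has NULL project.

SQL:
SELECT a.name, b.name AS project
FROM tasks a
LEFT JOIN projects b ON a.project_id = b.id

Result:
name     | project
---------+--------
Refactor | Nova   
Optimize | Titan  
Document | Nova   
Migrate  | Titan  
Test     | NULL   


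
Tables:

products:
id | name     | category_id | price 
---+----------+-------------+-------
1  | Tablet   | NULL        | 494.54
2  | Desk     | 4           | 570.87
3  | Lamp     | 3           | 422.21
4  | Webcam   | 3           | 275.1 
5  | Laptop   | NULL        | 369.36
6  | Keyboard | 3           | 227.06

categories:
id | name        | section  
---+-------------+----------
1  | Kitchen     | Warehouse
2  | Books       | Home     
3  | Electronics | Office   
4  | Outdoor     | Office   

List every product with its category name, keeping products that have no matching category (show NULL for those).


LEFT JOIN keeps every row from products (the left table); where category_id has no match in categories, the category columns become NULL. Walk through each product:
  - product 1 (Tablet): category_id=NULL, no match -> kept with NULL
  - product 2 (Desk): category_id=4 -> matches Outdoor
  - product 3 (Lamp): category_id=3 -> matches Electronics
  - product 4 (Webcam): category_id=3 -> matches Electronics
  - product 5 (Laptop): category_id=NULL, no match -> kept with NULL
  - product 6 (Keyboard): category_id=3 -> matches Electronics
All 6 rows appear; 2 have NULL category.

SQL:
SELECT a.name, b.name AS category
FROM products a
LEFT JOIN categories b ON a.category_id = b.id

Result:
name     | category   
---------+------------
Tablet   | NULL       
Desk     | Outdoor    
Lamp     | Electronics
Webcam   | Electronics
Laptop   | NULL       
Keyboard | Electronics


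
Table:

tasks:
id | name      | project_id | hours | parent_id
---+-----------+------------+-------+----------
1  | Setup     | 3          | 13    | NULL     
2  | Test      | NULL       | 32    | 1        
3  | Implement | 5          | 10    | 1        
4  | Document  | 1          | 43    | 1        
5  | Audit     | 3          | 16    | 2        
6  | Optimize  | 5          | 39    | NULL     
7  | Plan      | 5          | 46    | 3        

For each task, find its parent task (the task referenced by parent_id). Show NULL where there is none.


This is a self-join: tasks is joined to a second copy of itself, matching each row's parent_id to another row's id. Use LEFT JOIN so rows with parent_id=NULL are kept.
  - task 1 (Setup): parent_id=NULL -> NULL
  - task 2 (Test): parent_id=1 -> Setup
  - task 3 (Implement): parent_id=1 -> Setup
  - task 4 (Document): parent_id=1 -> Setup
  - task 5 (Audit): parent_id=2 -> Test
  - task 6 (Optimize): parent_id=NULL -> NULL
  - task 7 (Plan): parent_id=3 -> Implement

SQL:
SELECT a.name AS item, b.name AS parent
FROM tasks a
LEFT JOIN tasks b ON a.parent_id = b.id

Result:
item      | parent   
----------+----------
Setup     | NULL     
Test      | Setup    
Implement | Setup    
Document  | Setup    
Audit     | Test     
Optimize  | NULL     
Plan      | Implement


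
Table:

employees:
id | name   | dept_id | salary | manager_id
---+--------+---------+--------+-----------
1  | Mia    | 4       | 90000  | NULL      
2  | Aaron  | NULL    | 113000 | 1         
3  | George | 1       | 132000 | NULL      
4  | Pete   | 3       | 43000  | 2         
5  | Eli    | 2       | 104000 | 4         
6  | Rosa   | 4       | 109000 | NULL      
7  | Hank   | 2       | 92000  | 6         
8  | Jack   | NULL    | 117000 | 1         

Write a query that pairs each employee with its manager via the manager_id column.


This is a self-join: employees is joined to a second copy of itself, matching each row's manager_id to another row's id. Use LEFT JOIN so rows with manager_id=NULL are kept.
  - employee 1 (Mia): manager_id=NULL -> NULL
  - employee 2 (Aaron): manager_id=1 -> Mia
  - employee 3 (George): manager_id=NULL -> NULL
  - employee 4 (Pete): manager_id=2 -> Aaron
  - employee 5 (Eli): manager_id=4 -> Pete
  - employee 6 (Rosa): manager_id=NULL -> NULL
  - employee 7 (Hank): manager_id=6 -> Rosa
  - employee 8 (Jack): manager_id=1 -> Mia

SQL:
SELECT a.name AS item, b.name AS manager
FROM employees a
LEFT JOIN employees b ON a.manager_id = b.id

Result:
item   | manager
-------+--------
Mia    | NULL   
Aaron  | Mia    
George | NULL   
Pete   | Aaron  
Eli    | Pete   
Rosa   | NULL   
Hank   | Rosa   
Jack   | Mia    


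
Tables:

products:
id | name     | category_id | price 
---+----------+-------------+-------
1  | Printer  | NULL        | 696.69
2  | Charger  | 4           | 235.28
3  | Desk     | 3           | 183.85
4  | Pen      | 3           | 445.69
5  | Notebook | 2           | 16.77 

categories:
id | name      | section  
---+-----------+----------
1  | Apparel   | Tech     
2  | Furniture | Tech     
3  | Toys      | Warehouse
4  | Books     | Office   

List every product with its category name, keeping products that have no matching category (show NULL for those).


LEFT JOIN keeps every row from products (the left table); where category_id has no match in categories, the category columns become NULL. Walk through each product:
  - product 1 (Printer): category_id=NULL, no match -> kept with NULL
  - product 2 (Charger): category_id=4 -> matches Books
  - product 3 (Desk): category_id=3 -> matches Toys
  - product 4 (Pen): category_id=3 -> matches Toys
  - product 5 (Notebook): category_id=2 -> matches Furniture
All 5 rows appear; 1 has NULL category.

SQL:
SELECT a.name, b.name AS category
FROM products a
LEFT JOIN categories b ON a.category_id = b.id

Result:
name     | category 
---------+----------
Printer  | NULL     
Charger  | Books    
Desk     | Toys     
Pen      | Toys     
Notebook | Furniture


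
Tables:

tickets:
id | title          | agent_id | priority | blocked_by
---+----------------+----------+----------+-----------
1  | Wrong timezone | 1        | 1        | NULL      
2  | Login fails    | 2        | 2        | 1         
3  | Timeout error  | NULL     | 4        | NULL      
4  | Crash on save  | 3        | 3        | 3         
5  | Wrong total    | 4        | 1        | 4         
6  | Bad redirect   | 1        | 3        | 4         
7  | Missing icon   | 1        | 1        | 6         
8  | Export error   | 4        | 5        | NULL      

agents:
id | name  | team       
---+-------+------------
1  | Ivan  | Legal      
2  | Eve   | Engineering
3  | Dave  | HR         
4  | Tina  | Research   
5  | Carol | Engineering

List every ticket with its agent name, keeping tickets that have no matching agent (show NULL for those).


LEFT JOIN keeps every row from tickets (the left table); where agent_id has no match in agents, the agent columns become NULL. Walk through each ticket:
  - ticket 1 (Wrong timezone): agent_id=1 -> matches Ivan
  - ticket 2 (Login fails): agent_id=2 -> matches Eve
  - ticket 3 (Timeout error): agent_id=NULL, no match -> kept with NULL
  - ticket 4 (Crash on save): agent_id=3 -> matches Dave
  - ticket 5 (Wrong total): agent_id=4 -> matches Tina
  - ticket 6 (Bad redirect): agent_id=1 -> matches Ivan
  - ticket 7 (Missing icon): agent_id=1 -> matches Ivan
  - ticket 8 (Export error): agent_id=4 -> matches Tina
All 8 rows appear; 1 has NULL agent.

SQL:
SELECT a.title, b.name AS agent
FROM tickets a
LEFT JOIN agents b ON a.agent_id = b.id

Result:
title          | agent
---------------+------
Wrong timezone | Ivan 
Login fails    | Eve  
Timeout error  | NULL 
Crash on save  | Dave 
Wrong total    | Tina 
Bad redirect   | Ivan 
Missing icon   | Ivan 
Export error   | Tina 


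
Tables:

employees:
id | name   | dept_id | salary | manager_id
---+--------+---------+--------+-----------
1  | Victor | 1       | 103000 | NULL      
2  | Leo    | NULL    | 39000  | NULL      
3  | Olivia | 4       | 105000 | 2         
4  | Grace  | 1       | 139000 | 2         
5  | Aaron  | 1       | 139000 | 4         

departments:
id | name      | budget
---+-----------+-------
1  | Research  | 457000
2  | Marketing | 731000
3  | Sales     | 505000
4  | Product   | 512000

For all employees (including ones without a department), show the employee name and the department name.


LEFT JOIN keeps every row from employees (the left table); where dept_id has no match in departments, the department columns become NULL. Walk through each employee:
  - employee 1 (Victor): dept_id=1 -> matches Research
  - employee 2 (Leo): dept_id=NULL, no match -> kept with NULL
  - employee 3 (Olivia): dept_id=4 -> matches Product
  - employee 4 (Grace): dept_id=1 -> matches Research
  - employee 5 (Aaron): dept_id=1 -> matches Research
All 5 rows appear; 1 has NULL department.

SQL:
SELECT a.name, b.name AS department
FROM employees a
LEFT JOIN departments b ON a.dept_id = b.id

Result:
name   | department
-------+-----------
Victor | Research  
Leo    | NULL      
Olivia | Product   
Grace  | Research  
Aaron  | Research  


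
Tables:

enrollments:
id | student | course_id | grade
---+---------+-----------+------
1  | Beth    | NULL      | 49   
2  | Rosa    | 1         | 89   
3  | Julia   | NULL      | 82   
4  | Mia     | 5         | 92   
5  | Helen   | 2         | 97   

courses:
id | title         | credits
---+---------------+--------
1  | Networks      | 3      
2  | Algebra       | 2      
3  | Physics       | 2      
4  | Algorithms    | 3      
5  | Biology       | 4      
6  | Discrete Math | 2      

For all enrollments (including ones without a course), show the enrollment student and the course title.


LEFT JOIN keeps every row from enrollments (the left table); where course_id has no match in courses, the course columns become NULL. Walk through each enrollment:
  - enrollment 1 (Beth): course_id=NULL, no match -> kept with NULL
  - enrollment 2 (Rosa): course_id=1 -> matches Networks
  - enrollment 3 (Julia): course_id=NULL, no match -> kept with NULL
  - enrollment 4 (Mia): course_id=5 -> matches Biology
  - enrollment 5 (Helen): course_id=2 -> matches Algebra
All 5 rows appear; 2 have NULL course.

SQL:
SELECT a.student, b.title AS course
FROM enrollments a
LEFT JOIN courses b ON a.course_id = b.id

Result:
student | course  
--------+---------
Beth    | NULL    
Rosa    | Networks
Julia   | NULL    
Mia     | Biology 
Helen   | Algebra 


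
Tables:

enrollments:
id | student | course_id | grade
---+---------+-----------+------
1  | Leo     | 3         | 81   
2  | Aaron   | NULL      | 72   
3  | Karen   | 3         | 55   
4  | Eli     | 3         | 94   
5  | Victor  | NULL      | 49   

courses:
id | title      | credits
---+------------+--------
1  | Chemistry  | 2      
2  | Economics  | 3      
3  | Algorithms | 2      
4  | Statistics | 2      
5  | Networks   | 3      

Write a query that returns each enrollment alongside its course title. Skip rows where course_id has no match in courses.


INNER JOIN keeps only enrollments rows whose course_id matches an id in courses. Walk through each enrollment:
  - enrollment 1 (Leo): course_id=3 -> matches Algorithms
  - enrollment 2 (Aaron): course_id=NULL, no match -> dropped
  - enrollment 3 (Karen): course_id=3 -> matches Algorithms
  - enrollment 4 (Eli): course_id=3 -> matches Algorithms
  - enrollment 5 (Victor): course_id=NULL, no match -> dropped
So 2 of 5 rows are dropped.

SQL:
SELECT a.student, b.title AS course
FROM enrollments a
INNER JOIN courses b ON a.course_id = b.id

Result:
student | course    
--------+-----------
Leo     | Algorithms
Karen   | Algorithms
Eli     | Algorithms


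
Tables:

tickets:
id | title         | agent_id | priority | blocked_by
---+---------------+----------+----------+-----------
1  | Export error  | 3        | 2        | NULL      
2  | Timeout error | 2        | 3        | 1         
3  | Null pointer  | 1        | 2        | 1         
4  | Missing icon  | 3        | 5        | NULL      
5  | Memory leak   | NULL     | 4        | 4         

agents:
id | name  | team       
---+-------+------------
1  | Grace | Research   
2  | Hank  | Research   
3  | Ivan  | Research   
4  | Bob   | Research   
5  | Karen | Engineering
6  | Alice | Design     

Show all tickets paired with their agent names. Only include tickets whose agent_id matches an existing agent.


INNER JOIN keeps only tickets rows whose agent_id matches an id in agents. Walk through each ticket:
  - ticket 1 (Export error): agent_id=3 -> matches Ivan
  - ticket 2 (Timeout error): agent_id=2 -> matches Hank
  - ticket 3 (Null pointer): agent_id=1 -> matches Grace
  - ticket 4 (Missing icon): agent_id=3 -> matches Ivan
  - ticket 5 (Memory leak): agent_id=NULL, no match -> dropped
So 1 of 5 rows is dropped.

SQL:
SELECT a.title, b.name AS agent
FROM tickets a
INNER JOIN agents b ON a.agent_id = b.id

Result:
title         | agent
--------------+------
Export error  | Ivan 
Timeout error | Hank 
Null pointer  | Grace
Missing icon  | Ivan 
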